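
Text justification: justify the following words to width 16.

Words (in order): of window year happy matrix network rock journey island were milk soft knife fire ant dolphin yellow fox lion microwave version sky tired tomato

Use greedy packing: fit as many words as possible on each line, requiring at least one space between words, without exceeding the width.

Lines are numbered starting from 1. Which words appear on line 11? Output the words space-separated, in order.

Answer: tired tomato

Derivation:
Line 1: ['of', 'window', 'year'] (min_width=14, slack=2)
Line 2: ['happy', 'matrix'] (min_width=12, slack=4)
Line 3: ['network', 'rock'] (min_width=12, slack=4)
Line 4: ['journey', 'island'] (min_width=14, slack=2)
Line 5: ['were', 'milk', 'soft'] (min_width=14, slack=2)
Line 6: ['knife', 'fire', 'ant'] (min_width=14, slack=2)
Line 7: ['dolphin', 'yellow'] (min_width=14, slack=2)
Line 8: ['fox', 'lion'] (min_width=8, slack=8)
Line 9: ['microwave'] (min_width=9, slack=7)
Line 10: ['version', 'sky'] (min_width=11, slack=5)
Line 11: ['tired', 'tomato'] (min_width=12, slack=4)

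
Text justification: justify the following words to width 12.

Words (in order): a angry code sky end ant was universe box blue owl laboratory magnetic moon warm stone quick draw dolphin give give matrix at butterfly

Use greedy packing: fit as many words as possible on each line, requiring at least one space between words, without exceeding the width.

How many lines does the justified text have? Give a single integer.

Answer: 12

Derivation:
Line 1: ['a', 'angry', 'code'] (min_width=12, slack=0)
Line 2: ['sky', 'end', 'ant'] (min_width=11, slack=1)
Line 3: ['was', 'universe'] (min_width=12, slack=0)
Line 4: ['box', 'blue', 'owl'] (min_width=12, slack=0)
Line 5: ['laboratory'] (min_width=10, slack=2)
Line 6: ['magnetic'] (min_width=8, slack=4)
Line 7: ['moon', 'warm'] (min_width=9, slack=3)
Line 8: ['stone', 'quick'] (min_width=11, slack=1)
Line 9: ['draw', 'dolphin'] (min_width=12, slack=0)
Line 10: ['give', 'give'] (min_width=9, slack=3)
Line 11: ['matrix', 'at'] (min_width=9, slack=3)
Line 12: ['butterfly'] (min_width=9, slack=3)
Total lines: 12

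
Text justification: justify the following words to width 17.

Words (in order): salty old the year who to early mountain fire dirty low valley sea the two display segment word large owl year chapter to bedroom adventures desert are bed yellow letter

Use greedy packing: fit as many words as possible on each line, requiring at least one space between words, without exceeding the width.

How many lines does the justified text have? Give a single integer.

Answer: 12

Derivation:
Line 1: ['salty', 'old', 'the'] (min_width=13, slack=4)
Line 2: ['year', 'who', 'to', 'early'] (min_width=17, slack=0)
Line 3: ['mountain', 'fire'] (min_width=13, slack=4)
Line 4: ['dirty', 'low', 'valley'] (min_width=16, slack=1)
Line 5: ['sea', 'the', 'two'] (min_width=11, slack=6)
Line 6: ['display', 'segment'] (min_width=15, slack=2)
Line 7: ['word', 'large', 'owl'] (min_width=14, slack=3)
Line 8: ['year', 'chapter', 'to'] (min_width=15, slack=2)
Line 9: ['bedroom'] (min_width=7, slack=10)
Line 10: ['adventures', 'desert'] (min_width=17, slack=0)
Line 11: ['are', 'bed', 'yellow'] (min_width=14, slack=3)
Line 12: ['letter'] (min_width=6, slack=11)
Total lines: 12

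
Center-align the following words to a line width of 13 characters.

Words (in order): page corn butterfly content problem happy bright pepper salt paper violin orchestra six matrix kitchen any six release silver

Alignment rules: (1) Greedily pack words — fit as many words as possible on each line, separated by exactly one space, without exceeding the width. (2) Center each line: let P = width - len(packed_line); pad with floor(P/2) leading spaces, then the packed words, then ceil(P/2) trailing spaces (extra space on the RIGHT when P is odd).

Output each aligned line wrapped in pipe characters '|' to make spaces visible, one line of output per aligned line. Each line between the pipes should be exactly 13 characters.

Answer: |  page corn  |
|  butterfly  |
|   content   |
|problem happy|
|bright pepper|
| salt paper  |
|   violin    |
|orchestra six|
|   matrix    |
| kitchen any |
| six release |
|   silver    |

Derivation:
Line 1: ['page', 'corn'] (min_width=9, slack=4)
Line 2: ['butterfly'] (min_width=9, slack=4)
Line 3: ['content'] (min_width=7, slack=6)
Line 4: ['problem', 'happy'] (min_width=13, slack=0)
Line 5: ['bright', 'pepper'] (min_width=13, slack=0)
Line 6: ['salt', 'paper'] (min_width=10, slack=3)
Line 7: ['violin'] (min_width=6, slack=7)
Line 8: ['orchestra', 'six'] (min_width=13, slack=0)
Line 9: ['matrix'] (min_width=6, slack=7)
Line 10: ['kitchen', 'any'] (min_width=11, slack=2)
Line 11: ['six', 'release'] (min_width=11, slack=2)
Line 12: ['silver'] (min_width=6, slack=7)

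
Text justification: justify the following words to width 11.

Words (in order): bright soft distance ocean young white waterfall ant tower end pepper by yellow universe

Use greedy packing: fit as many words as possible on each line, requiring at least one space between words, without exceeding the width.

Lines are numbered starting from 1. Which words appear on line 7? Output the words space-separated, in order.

Answer: end pepper

Derivation:
Line 1: ['bright', 'soft'] (min_width=11, slack=0)
Line 2: ['distance'] (min_width=8, slack=3)
Line 3: ['ocean', 'young'] (min_width=11, slack=0)
Line 4: ['white'] (min_width=5, slack=6)
Line 5: ['waterfall'] (min_width=9, slack=2)
Line 6: ['ant', 'tower'] (min_width=9, slack=2)
Line 7: ['end', 'pepper'] (min_width=10, slack=1)
Line 8: ['by', 'yellow'] (min_width=9, slack=2)
Line 9: ['universe'] (min_width=8, slack=3)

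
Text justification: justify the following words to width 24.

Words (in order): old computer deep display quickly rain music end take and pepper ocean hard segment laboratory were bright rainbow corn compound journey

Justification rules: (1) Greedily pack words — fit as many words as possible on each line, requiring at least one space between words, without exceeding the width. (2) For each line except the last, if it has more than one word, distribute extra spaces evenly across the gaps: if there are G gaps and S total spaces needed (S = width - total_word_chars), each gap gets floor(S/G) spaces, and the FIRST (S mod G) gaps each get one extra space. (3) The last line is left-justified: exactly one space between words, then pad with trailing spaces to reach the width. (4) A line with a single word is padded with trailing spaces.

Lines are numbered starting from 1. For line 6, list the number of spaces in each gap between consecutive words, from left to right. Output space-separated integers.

Line 1: ['old', 'computer', 'deep'] (min_width=17, slack=7)
Line 2: ['display', 'quickly', 'rain'] (min_width=20, slack=4)
Line 3: ['music', 'end', 'take', 'and'] (min_width=18, slack=6)
Line 4: ['pepper', 'ocean', 'hard'] (min_width=17, slack=7)
Line 5: ['segment', 'laboratory', 'were'] (min_width=23, slack=1)
Line 6: ['bright', 'rainbow', 'corn'] (min_width=19, slack=5)
Line 7: ['compound', 'journey'] (min_width=16, slack=8)

Answer: 4 3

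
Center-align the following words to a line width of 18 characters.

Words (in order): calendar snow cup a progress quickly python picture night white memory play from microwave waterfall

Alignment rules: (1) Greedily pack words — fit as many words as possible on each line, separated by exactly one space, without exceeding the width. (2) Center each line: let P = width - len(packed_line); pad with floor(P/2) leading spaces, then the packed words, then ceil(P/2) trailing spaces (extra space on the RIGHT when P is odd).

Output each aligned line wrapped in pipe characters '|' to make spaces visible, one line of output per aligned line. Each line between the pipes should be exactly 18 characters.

Line 1: ['calendar', 'snow', 'cup'] (min_width=17, slack=1)
Line 2: ['a', 'progress', 'quickly'] (min_width=18, slack=0)
Line 3: ['python', 'picture'] (min_width=14, slack=4)
Line 4: ['night', 'white', 'memory'] (min_width=18, slack=0)
Line 5: ['play', 'from'] (min_width=9, slack=9)
Line 6: ['microwave'] (min_width=9, slack=9)
Line 7: ['waterfall'] (min_width=9, slack=9)

Answer: |calendar snow cup |
|a progress quickly|
|  python picture  |
|night white memory|
|    play from     |
|    microwave     |
|    waterfall     |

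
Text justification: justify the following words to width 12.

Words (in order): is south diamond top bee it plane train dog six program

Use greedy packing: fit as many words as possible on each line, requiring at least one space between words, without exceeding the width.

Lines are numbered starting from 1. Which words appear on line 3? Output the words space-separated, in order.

Line 1: ['is', 'south'] (min_width=8, slack=4)
Line 2: ['diamond', 'top'] (min_width=11, slack=1)
Line 3: ['bee', 'it', 'plane'] (min_width=12, slack=0)
Line 4: ['train', 'dog'] (min_width=9, slack=3)
Line 5: ['six', 'program'] (min_width=11, slack=1)

Answer: bee it plane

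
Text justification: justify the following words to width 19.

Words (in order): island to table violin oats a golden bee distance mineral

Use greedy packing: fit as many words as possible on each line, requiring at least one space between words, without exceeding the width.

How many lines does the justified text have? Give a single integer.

Line 1: ['island', 'to', 'table'] (min_width=15, slack=4)
Line 2: ['violin', 'oats', 'a'] (min_width=13, slack=6)
Line 3: ['golden', 'bee', 'distance'] (min_width=19, slack=0)
Line 4: ['mineral'] (min_width=7, slack=12)
Total lines: 4

Answer: 4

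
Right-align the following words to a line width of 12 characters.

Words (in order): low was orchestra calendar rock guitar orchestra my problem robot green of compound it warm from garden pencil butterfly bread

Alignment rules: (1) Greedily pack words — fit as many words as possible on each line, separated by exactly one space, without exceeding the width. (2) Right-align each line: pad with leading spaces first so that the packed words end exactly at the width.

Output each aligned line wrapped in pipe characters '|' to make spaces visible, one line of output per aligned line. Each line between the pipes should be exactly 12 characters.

Answer: |     low was|
|   orchestra|
|    calendar|
| rock guitar|
|orchestra my|
|     problem|
| robot green|
| of compound|
|it warm from|
|      garden|
|      pencil|
|   butterfly|
|       bread|

Derivation:
Line 1: ['low', 'was'] (min_width=7, slack=5)
Line 2: ['orchestra'] (min_width=9, slack=3)
Line 3: ['calendar'] (min_width=8, slack=4)
Line 4: ['rock', 'guitar'] (min_width=11, slack=1)
Line 5: ['orchestra', 'my'] (min_width=12, slack=0)
Line 6: ['problem'] (min_width=7, slack=5)
Line 7: ['robot', 'green'] (min_width=11, slack=1)
Line 8: ['of', 'compound'] (min_width=11, slack=1)
Line 9: ['it', 'warm', 'from'] (min_width=12, slack=0)
Line 10: ['garden'] (min_width=6, slack=6)
Line 11: ['pencil'] (min_width=6, slack=6)
Line 12: ['butterfly'] (min_width=9, slack=3)
Line 13: ['bread'] (min_width=5, slack=7)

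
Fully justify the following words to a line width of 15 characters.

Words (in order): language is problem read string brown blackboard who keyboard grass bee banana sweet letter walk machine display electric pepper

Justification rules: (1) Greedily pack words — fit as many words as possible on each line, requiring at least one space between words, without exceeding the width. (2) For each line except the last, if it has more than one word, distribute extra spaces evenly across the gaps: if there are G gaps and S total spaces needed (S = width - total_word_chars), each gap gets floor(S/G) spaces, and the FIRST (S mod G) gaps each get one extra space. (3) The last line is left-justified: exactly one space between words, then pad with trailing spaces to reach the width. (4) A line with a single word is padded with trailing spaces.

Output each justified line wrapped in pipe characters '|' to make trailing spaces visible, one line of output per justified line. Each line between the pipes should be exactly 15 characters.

Line 1: ['language', 'is'] (min_width=11, slack=4)
Line 2: ['problem', 'read'] (min_width=12, slack=3)
Line 3: ['string', 'brown'] (min_width=12, slack=3)
Line 4: ['blackboard', 'who'] (min_width=14, slack=1)
Line 5: ['keyboard', 'grass'] (min_width=14, slack=1)
Line 6: ['bee', 'banana'] (min_width=10, slack=5)
Line 7: ['sweet', 'letter'] (min_width=12, slack=3)
Line 8: ['walk', 'machine'] (min_width=12, slack=3)
Line 9: ['display'] (min_width=7, slack=8)
Line 10: ['electric', 'pepper'] (min_width=15, slack=0)

Answer: |language     is|
|problem    read|
|string    brown|
|blackboard  who|
|keyboard  grass|
|bee      banana|
|sweet    letter|
|walk    machine|
|display        |
|electric pepper|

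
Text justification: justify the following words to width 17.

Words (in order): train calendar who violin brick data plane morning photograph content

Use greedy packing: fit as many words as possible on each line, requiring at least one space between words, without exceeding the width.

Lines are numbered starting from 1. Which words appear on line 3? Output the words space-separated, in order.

Line 1: ['train', 'calendar'] (min_width=14, slack=3)
Line 2: ['who', 'violin', 'brick'] (min_width=16, slack=1)
Line 3: ['data', 'plane'] (min_width=10, slack=7)
Line 4: ['morning'] (min_width=7, slack=10)
Line 5: ['photograph'] (min_width=10, slack=7)
Line 6: ['content'] (min_width=7, slack=10)

Answer: data plane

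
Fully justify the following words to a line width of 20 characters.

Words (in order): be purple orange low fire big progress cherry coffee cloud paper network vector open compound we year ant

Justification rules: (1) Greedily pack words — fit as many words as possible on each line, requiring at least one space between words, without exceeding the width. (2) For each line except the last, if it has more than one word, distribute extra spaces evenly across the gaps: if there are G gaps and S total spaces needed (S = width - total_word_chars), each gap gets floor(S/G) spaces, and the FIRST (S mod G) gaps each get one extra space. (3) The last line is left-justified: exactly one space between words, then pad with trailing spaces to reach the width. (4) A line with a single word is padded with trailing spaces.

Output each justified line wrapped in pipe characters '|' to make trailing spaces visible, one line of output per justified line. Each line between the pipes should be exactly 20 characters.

Answer: |be purple orange low|
|fire   big  progress|
|cherry  coffee cloud|
|paper network vector|
|open   compound   we|
|year ant            |

Derivation:
Line 1: ['be', 'purple', 'orange', 'low'] (min_width=20, slack=0)
Line 2: ['fire', 'big', 'progress'] (min_width=17, slack=3)
Line 3: ['cherry', 'coffee', 'cloud'] (min_width=19, slack=1)
Line 4: ['paper', 'network', 'vector'] (min_width=20, slack=0)
Line 5: ['open', 'compound', 'we'] (min_width=16, slack=4)
Line 6: ['year', 'ant'] (min_width=8, slack=12)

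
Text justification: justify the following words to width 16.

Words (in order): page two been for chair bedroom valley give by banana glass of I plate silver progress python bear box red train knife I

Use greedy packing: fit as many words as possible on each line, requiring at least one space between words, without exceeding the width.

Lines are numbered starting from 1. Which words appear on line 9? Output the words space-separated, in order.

Line 1: ['page', 'two', 'been'] (min_width=13, slack=3)
Line 2: ['for', 'chair'] (min_width=9, slack=7)
Line 3: ['bedroom', 'valley'] (min_width=14, slack=2)
Line 4: ['give', 'by', 'banana'] (min_width=14, slack=2)
Line 5: ['glass', 'of', 'I', 'plate'] (min_width=16, slack=0)
Line 6: ['silver', 'progress'] (min_width=15, slack=1)
Line 7: ['python', 'bear', 'box'] (min_width=15, slack=1)
Line 8: ['red', 'train', 'knife'] (min_width=15, slack=1)
Line 9: ['I'] (min_width=1, slack=15)

Answer: I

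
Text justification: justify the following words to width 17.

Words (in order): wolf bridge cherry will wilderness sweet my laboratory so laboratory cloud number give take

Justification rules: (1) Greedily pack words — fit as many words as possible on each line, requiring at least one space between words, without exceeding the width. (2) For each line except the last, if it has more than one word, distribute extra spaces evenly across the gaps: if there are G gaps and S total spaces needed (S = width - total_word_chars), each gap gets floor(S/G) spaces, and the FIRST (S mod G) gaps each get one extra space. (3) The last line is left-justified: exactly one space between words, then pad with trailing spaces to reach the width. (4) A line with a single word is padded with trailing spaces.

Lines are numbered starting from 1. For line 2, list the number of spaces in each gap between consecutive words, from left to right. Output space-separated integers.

Answer: 7

Derivation:
Line 1: ['wolf', 'bridge'] (min_width=11, slack=6)
Line 2: ['cherry', 'will'] (min_width=11, slack=6)
Line 3: ['wilderness', 'sweet'] (min_width=16, slack=1)
Line 4: ['my', 'laboratory', 'so'] (min_width=16, slack=1)
Line 5: ['laboratory', 'cloud'] (min_width=16, slack=1)
Line 6: ['number', 'give', 'take'] (min_width=16, slack=1)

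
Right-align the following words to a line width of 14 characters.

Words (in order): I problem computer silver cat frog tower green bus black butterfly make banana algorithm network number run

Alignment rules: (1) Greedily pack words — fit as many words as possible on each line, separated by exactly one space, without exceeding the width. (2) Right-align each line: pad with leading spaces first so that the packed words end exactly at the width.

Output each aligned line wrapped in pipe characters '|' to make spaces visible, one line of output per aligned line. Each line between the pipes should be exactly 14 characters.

Answer: |     I problem|
|      computer|
|    silver cat|
|    frog tower|
|     green bus|
|         black|
|butterfly make|
|        banana|
|     algorithm|
|network number|
|           run|

Derivation:
Line 1: ['I', 'problem'] (min_width=9, slack=5)
Line 2: ['computer'] (min_width=8, slack=6)
Line 3: ['silver', 'cat'] (min_width=10, slack=4)
Line 4: ['frog', 'tower'] (min_width=10, slack=4)
Line 5: ['green', 'bus'] (min_width=9, slack=5)
Line 6: ['black'] (min_width=5, slack=9)
Line 7: ['butterfly', 'make'] (min_width=14, slack=0)
Line 8: ['banana'] (min_width=6, slack=8)
Line 9: ['algorithm'] (min_width=9, slack=5)
Line 10: ['network', 'number'] (min_width=14, slack=0)
Line 11: ['run'] (min_width=3, slack=11)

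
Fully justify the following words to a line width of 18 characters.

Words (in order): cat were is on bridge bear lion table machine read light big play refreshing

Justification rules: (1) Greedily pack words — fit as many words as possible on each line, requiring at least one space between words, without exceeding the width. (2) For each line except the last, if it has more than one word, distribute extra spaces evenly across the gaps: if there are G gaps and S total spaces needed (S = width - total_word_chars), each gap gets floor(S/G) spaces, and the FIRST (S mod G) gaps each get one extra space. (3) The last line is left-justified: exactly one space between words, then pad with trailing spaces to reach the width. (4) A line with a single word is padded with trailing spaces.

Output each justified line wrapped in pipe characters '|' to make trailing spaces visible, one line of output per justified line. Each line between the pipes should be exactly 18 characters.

Line 1: ['cat', 'were', 'is', 'on'] (min_width=14, slack=4)
Line 2: ['bridge', 'bear', 'lion'] (min_width=16, slack=2)
Line 3: ['table', 'machine', 'read'] (min_width=18, slack=0)
Line 4: ['light', 'big', 'play'] (min_width=14, slack=4)
Line 5: ['refreshing'] (min_width=10, slack=8)

Answer: |cat   were  is  on|
|bridge  bear  lion|
|table machine read|
|light   big   play|
|refreshing        |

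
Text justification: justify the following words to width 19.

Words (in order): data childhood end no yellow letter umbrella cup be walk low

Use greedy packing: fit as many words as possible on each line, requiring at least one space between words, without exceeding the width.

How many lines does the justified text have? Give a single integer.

Line 1: ['data', 'childhood', 'end'] (min_width=18, slack=1)
Line 2: ['no', 'yellow', 'letter'] (min_width=16, slack=3)
Line 3: ['umbrella', 'cup', 'be'] (min_width=15, slack=4)
Line 4: ['walk', 'low'] (min_width=8, slack=11)
Total lines: 4

Answer: 4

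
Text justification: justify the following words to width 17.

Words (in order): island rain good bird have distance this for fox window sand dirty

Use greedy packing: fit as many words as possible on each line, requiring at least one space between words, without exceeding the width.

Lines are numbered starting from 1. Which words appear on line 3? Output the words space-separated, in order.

Answer: distance this for

Derivation:
Line 1: ['island', 'rain', 'good'] (min_width=16, slack=1)
Line 2: ['bird', 'have'] (min_width=9, slack=8)
Line 3: ['distance', 'this', 'for'] (min_width=17, slack=0)
Line 4: ['fox', 'window', 'sand'] (min_width=15, slack=2)
Line 5: ['dirty'] (min_width=5, slack=12)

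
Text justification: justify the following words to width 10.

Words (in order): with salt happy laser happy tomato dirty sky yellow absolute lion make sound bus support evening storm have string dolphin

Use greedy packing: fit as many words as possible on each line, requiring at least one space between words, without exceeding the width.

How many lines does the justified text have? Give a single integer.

Answer: 15

Derivation:
Line 1: ['with', 'salt'] (min_width=9, slack=1)
Line 2: ['happy'] (min_width=5, slack=5)
Line 3: ['laser'] (min_width=5, slack=5)
Line 4: ['happy'] (min_width=5, slack=5)
Line 5: ['tomato'] (min_width=6, slack=4)
Line 6: ['dirty', 'sky'] (min_width=9, slack=1)
Line 7: ['yellow'] (min_width=6, slack=4)
Line 8: ['absolute'] (min_width=8, slack=2)
Line 9: ['lion', 'make'] (min_width=9, slack=1)
Line 10: ['sound', 'bus'] (min_width=9, slack=1)
Line 11: ['support'] (min_width=7, slack=3)
Line 12: ['evening'] (min_width=7, slack=3)
Line 13: ['storm', 'have'] (min_width=10, slack=0)
Line 14: ['string'] (min_width=6, slack=4)
Line 15: ['dolphin'] (min_width=7, slack=3)
Total lines: 15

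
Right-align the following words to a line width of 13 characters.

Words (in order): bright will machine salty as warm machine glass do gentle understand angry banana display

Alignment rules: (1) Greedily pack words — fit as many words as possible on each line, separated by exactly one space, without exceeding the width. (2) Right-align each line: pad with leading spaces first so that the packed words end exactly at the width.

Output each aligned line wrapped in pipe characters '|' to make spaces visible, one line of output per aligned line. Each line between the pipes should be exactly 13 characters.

Answer: |  bright will|
|machine salty|
|      as warm|
|machine glass|
|    do gentle|
|   understand|
| angry banana|
|      display|

Derivation:
Line 1: ['bright', 'will'] (min_width=11, slack=2)
Line 2: ['machine', 'salty'] (min_width=13, slack=0)
Line 3: ['as', 'warm'] (min_width=7, slack=6)
Line 4: ['machine', 'glass'] (min_width=13, slack=0)
Line 5: ['do', 'gentle'] (min_width=9, slack=4)
Line 6: ['understand'] (min_width=10, slack=3)
Line 7: ['angry', 'banana'] (min_width=12, slack=1)
Line 8: ['display'] (min_width=7, slack=6)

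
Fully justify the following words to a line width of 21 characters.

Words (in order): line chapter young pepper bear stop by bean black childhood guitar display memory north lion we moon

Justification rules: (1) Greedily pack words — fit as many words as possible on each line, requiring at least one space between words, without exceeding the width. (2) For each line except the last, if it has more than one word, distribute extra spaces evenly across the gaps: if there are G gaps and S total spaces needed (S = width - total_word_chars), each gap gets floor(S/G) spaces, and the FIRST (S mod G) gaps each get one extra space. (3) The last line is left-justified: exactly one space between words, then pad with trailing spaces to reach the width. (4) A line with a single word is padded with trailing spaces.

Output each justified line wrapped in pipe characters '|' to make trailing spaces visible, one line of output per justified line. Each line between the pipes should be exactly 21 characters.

Line 1: ['line', 'chapter', 'young'] (min_width=18, slack=3)
Line 2: ['pepper', 'bear', 'stop', 'by'] (min_width=19, slack=2)
Line 3: ['bean', 'black', 'childhood'] (min_width=20, slack=1)
Line 4: ['guitar', 'display', 'memory'] (min_width=21, slack=0)
Line 5: ['north', 'lion', 'we', 'moon'] (min_width=18, slack=3)

Answer: |line   chapter  young|
|pepper  bear  stop by|
|bean  black childhood|
|guitar display memory|
|north lion we moon   |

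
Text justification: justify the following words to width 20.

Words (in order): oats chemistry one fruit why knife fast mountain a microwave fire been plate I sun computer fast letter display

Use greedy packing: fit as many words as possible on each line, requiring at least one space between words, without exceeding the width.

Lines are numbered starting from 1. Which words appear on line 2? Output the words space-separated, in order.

Answer: fruit why knife fast

Derivation:
Line 1: ['oats', 'chemistry', 'one'] (min_width=18, slack=2)
Line 2: ['fruit', 'why', 'knife', 'fast'] (min_width=20, slack=0)
Line 3: ['mountain', 'a', 'microwave'] (min_width=20, slack=0)
Line 4: ['fire', 'been', 'plate', 'I'] (min_width=17, slack=3)
Line 5: ['sun', 'computer', 'fast'] (min_width=17, slack=3)
Line 6: ['letter', 'display'] (min_width=14, slack=6)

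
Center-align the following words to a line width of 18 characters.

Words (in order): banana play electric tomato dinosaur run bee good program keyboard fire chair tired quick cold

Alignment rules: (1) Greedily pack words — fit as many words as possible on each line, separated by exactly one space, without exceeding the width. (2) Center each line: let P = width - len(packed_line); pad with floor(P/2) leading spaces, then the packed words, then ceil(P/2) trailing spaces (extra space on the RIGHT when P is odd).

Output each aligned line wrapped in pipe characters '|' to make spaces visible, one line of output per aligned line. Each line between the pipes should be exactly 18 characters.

Answer: |   banana play    |
| electric tomato  |
| dinosaur run bee |
|   good program   |
|  keyboard fire   |
|chair tired quick |
|       cold       |

Derivation:
Line 1: ['banana', 'play'] (min_width=11, slack=7)
Line 2: ['electric', 'tomato'] (min_width=15, slack=3)
Line 3: ['dinosaur', 'run', 'bee'] (min_width=16, slack=2)
Line 4: ['good', 'program'] (min_width=12, slack=6)
Line 5: ['keyboard', 'fire'] (min_width=13, slack=5)
Line 6: ['chair', 'tired', 'quick'] (min_width=17, slack=1)
Line 7: ['cold'] (min_width=4, slack=14)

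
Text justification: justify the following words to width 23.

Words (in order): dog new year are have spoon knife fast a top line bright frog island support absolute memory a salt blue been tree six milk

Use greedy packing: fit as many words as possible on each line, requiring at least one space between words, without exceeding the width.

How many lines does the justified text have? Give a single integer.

Line 1: ['dog', 'new', 'year', 'are', 'have'] (min_width=21, slack=2)
Line 2: ['spoon', 'knife', 'fast', 'a', 'top'] (min_width=22, slack=1)
Line 3: ['line', 'bright', 'frog', 'island'] (min_width=23, slack=0)
Line 4: ['support', 'absolute', 'memory'] (min_width=23, slack=0)
Line 5: ['a', 'salt', 'blue', 'been', 'tree'] (min_width=21, slack=2)
Line 6: ['six', 'milk'] (min_width=8, slack=15)
Total lines: 6

Answer: 6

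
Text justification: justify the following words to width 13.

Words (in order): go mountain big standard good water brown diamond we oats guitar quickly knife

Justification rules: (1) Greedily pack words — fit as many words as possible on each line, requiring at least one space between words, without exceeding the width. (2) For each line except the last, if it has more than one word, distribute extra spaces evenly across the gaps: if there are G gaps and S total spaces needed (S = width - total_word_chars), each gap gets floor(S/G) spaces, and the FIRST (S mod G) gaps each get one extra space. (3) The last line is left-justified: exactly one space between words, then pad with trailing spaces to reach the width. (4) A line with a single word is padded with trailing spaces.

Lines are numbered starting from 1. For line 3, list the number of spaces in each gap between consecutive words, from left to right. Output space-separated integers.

Line 1: ['go', 'mountain'] (min_width=11, slack=2)
Line 2: ['big', 'standard'] (min_width=12, slack=1)
Line 3: ['good', 'water'] (min_width=10, slack=3)
Line 4: ['brown', 'diamond'] (min_width=13, slack=0)
Line 5: ['we', 'oats'] (min_width=7, slack=6)
Line 6: ['guitar'] (min_width=6, slack=7)
Line 7: ['quickly', 'knife'] (min_width=13, slack=0)

Answer: 4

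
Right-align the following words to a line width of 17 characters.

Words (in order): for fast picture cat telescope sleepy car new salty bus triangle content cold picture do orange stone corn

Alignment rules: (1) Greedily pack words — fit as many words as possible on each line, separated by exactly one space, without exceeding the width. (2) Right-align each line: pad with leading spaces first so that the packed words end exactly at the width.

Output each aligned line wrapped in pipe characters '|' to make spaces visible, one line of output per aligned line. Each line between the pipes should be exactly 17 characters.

Answer: | for fast picture|
|    cat telescope|
|   sleepy car new|
|        salty bus|
| triangle content|
|  cold picture do|
|orange stone corn|

Derivation:
Line 1: ['for', 'fast', 'picture'] (min_width=16, slack=1)
Line 2: ['cat', 'telescope'] (min_width=13, slack=4)
Line 3: ['sleepy', 'car', 'new'] (min_width=14, slack=3)
Line 4: ['salty', 'bus'] (min_width=9, slack=8)
Line 5: ['triangle', 'content'] (min_width=16, slack=1)
Line 6: ['cold', 'picture', 'do'] (min_width=15, slack=2)
Line 7: ['orange', 'stone', 'corn'] (min_width=17, slack=0)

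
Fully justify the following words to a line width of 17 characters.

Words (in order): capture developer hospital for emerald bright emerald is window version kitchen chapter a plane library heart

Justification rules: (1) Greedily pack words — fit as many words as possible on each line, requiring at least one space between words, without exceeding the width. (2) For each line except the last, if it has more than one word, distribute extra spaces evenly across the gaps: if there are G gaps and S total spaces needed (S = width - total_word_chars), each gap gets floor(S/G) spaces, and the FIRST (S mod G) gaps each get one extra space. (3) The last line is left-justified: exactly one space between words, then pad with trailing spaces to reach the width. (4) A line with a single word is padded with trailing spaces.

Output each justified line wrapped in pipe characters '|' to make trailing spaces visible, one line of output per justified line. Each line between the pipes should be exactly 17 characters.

Answer: |capture developer|
|hospital      for|
|emerald    bright|
|emerald is window|
|version   kitchen|
|chapter  a  plane|
|library heart    |

Derivation:
Line 1: ['capture', 'developer'] (min_width=17, slack=0)
Line 2: ['hospital', 'for'] (min_width=12, slack=5)
Line 3: ['emerald', 'bright'] (min_width=14, slack=3)
Line 4: ['emerald', 'is', 'window'] (min_width=17, slack=0)
Line 5: ['version', 'kitchen'] (min_width=15, slack=2)
Line 6: ['chapter', 'a', 'plane'] (min_width=15, slack=2)
Line 7: ['library', 'heart'] (min_width=13, slack=4)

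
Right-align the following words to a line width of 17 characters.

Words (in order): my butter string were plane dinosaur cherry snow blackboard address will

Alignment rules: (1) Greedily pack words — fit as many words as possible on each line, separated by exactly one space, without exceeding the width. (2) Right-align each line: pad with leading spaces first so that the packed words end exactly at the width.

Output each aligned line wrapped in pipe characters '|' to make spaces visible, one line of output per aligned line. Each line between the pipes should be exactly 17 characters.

Answer: | my butter string|
|       were plane|
|  dinosaur cherry|
|  snow blackboard|
|     address will|

Derivation:
Line 1: ['my', 'butter', 'string'] (min_width=16, slack=1)
Line 2: ['were', 'plane'] (min_width=10, slack=7)
Line 3: ['dinosaur', 'cherry'] (min_width=15, slack=2)
Line 4: ['snow', 'blackboard'] (min_width=15, slack=2)
Line 5: ['address', 'will'] (min_width=12, slack=5)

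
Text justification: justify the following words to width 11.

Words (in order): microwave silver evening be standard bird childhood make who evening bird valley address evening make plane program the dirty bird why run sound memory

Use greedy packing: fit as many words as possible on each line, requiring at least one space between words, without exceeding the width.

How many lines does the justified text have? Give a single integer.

Line 1: ['microwave'] (min_width=9, slack=2)
Line 2: ['silver'] (min_width=6, slack=5)
Line 3: ['evening', 'be'] (min_width=10, slack=1)
Line 4: ['standard'] (min_width=8, slack=3)
Line 5: ['bird'] (min_width=4, slack=7)
Line 6: ['childhood'] (min_width=9, slack=2)
Line 7: ['make', 'who'] (min_width=8, slack=3)
Line 8: ['evening'] (min_width=7, slack=4)
Line 9: ['bird', 'valley'] (min_width=11, slack=0)
Line 10: ['address'] (min_width=7, slack=4)
Line 11: ['evening'] (min_width=7, slack=4)
Line 12: ['make', 'plane'] (min_width=10, slack=1)
Line 13: ['program', 'the'] (min_width=11, slack=0)
Line 14: ['dirty', 'bird'] (min_width=10, slack=1)
Line 15: ['why', 'run'] (min_width=7, slack=4)
Line 16: ['sound'] (min_width=5, slack=6)
Line 17: ['memory'] (min_width=6, slack=5)
Total lines: 17

Answer: 17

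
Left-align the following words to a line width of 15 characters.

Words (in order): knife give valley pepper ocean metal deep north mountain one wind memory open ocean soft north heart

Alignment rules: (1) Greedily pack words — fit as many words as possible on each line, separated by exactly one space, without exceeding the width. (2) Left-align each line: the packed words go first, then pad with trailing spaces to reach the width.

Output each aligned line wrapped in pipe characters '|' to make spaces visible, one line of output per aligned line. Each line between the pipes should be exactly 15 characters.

Answer: |knife give     |
|valley pepper  |
|ocean metal    |
|deep north     |
|mountain one   |
|wind memory    |
|open ocean soft|
|north heart    |

Derivation:
Line 1: ['knife', 'give'] (min_width=10, slack=5)
Line 2: ['valley', 'pepper'] (min_width=13, slack=2)
Line 3: ['ocean', 'metal'] (min_width=11, slack=4)
Line 4: ['deep', 'north'] (min_width=10, slack=5)
Line 5: ['mountain', 'one'] (min_width=12, slack=3)
Line 6: ['wind', 'memory'] (min_width=11, slack=4)
Line 7: ['open', 'ocean', 'soft'] (min_width=15, slack=0)
Line 8: ['north', 'heart'] (min_width=11, slack=4)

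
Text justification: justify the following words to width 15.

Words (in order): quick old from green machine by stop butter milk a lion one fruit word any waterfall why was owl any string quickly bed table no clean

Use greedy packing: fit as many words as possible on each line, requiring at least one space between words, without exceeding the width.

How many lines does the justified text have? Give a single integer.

Answer: 10

Derivation:
Line 1: ['quick', 'old', 'from'] (min_width=14, slack=1)
Line 2: ['green', 'machine'] (min_width=13, slack=2)
Line 3: ['by', 'stop', 'butter'] (min_width=14, slack=1)
Line 4: ['milk', 'a', 'lion', 'one'] (min_width=15, slack=0)
Line 5: ['fruit', 'word', 'any'] (min_width=14, slack=1)
Line 6: ['waterfall', 'why'] (min_width=13, slack=2)
Line 7: ['was', 'owl', 'any'] (min_width=11, slack=4)
Line 8: ['string', 'quickly'] (min_width=14, slack=1)
Line 9: ['bed', 'table', 'no'] (min_width=12, slack=3)
Line 10: ['clean'] (min_width=5, slack=10)
Total lines: 10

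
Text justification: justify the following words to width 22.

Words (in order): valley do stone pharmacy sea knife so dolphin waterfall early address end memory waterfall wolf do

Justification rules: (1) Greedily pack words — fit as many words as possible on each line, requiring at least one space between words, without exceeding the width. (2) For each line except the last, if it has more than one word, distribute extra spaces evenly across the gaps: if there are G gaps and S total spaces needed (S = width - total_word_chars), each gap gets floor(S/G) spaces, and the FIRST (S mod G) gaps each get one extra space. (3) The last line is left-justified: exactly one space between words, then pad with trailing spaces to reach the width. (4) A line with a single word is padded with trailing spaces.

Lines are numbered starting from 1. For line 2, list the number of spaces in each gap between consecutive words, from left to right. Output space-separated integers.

Answer: 2 1 1

Derivation:
Line 1: ['valley', 'do', 'stone'] (min_width=15, slack=7)
Line 2: ['pharmacy', 'sea', 'knife', 'so'] (min_width=21, slack=1)
Line 3: ['dolphin', 'waterfall'] (min_width=17, slack=5)
Line 4: ['early', 'address', 'end'] (min_width=17, slack=5)
Line 5: ['memory', 'waterfall', 'wolf'] (min_width=21, slack=1)
Line 6: ['do'] (min_width=2, slack=20)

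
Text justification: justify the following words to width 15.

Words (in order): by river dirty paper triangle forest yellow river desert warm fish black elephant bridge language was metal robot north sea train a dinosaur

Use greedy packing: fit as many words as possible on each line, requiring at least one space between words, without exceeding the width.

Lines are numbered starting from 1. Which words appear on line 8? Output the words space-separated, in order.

Line 1: ['by', 'river', 'dirty'] (min_width=14, slack=1)
Line 2: ['paper', 'triangle'] (min_width=14, slack=1)
Line 3: ['forest', 'yellow'] (min_width=13, slack=2)
Line 4: ['river', 'desert'] (min_width=12, slack=3)
Line 5: ['warm', 'fish', 'black'] (min_width=15, slack=0)
Line 6: ['elephant', 'bridge'] (min_width=15, slack=0)
Line 7: ['language', 'was'] (min_width=12, slack=3)
Line 8: ['metal', 'robot'] (min_width=11, slack=4)
Line 9: ['north', 'sea', 'train'] (min_width=15, slack=0)
Line 10: ['a', 'dinosaur'] (min_width=10, slack=5)

Answer: metal robot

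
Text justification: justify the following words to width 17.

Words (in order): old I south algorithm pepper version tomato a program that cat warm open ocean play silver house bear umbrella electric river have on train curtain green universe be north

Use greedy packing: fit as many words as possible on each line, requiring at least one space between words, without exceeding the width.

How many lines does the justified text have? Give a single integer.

Answer: 11

Derivation:
Line 1: ['old', 'I', 'south'] (min_width=11, slack=6)
Line 2: ['algorithm', 'pepper'] (min_width=16, slack=1)
Line 3: ['version', 'tomato', 'a'] (min_width=16, slack=1)
Line 4: ['program', 'that', 'cat'] (min_width=16, slack=1)
Line 5: ['warm', 'open', 'ocean'] (min_width=15, slack=2)
Line 6: ['play', 'silver', 'house'] (min_width=17, slack=0)
Line 7: ['bear', 'umbrella'] (min_width=13, slack=4)
Line 8: ['electric', 'river'] (min_width=14, slack=3)
Line 9: ['have', 'on', 'train'] (min_width=13, slack=4)
Line 10: ['curtain', 'green'] (min_width=13, slack=4)
Line 11: ['universe', 'be', 'north'] (min_width=17, slack=0)
Total lines: 11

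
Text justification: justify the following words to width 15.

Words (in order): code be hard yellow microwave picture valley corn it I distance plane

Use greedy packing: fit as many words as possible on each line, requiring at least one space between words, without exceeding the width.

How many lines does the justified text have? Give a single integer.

Line 1: ['code', 'be', 'hard'] (min_width=12, slack=3)
Line 2: ['yellow'] (min_width=6, slack=9)
Line 3: ['microwave'] (min_width=9, slack=6)
Line 4: ['picture', 'valley'] (min_width=14, slack=1)
Line 5: ['corn', 'it', 'I'] (min_width=9, slack=6)
Line 6: ['distance', 'plane'] (min_width=14, slack=1)
Total lines: 6

Answer: 6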